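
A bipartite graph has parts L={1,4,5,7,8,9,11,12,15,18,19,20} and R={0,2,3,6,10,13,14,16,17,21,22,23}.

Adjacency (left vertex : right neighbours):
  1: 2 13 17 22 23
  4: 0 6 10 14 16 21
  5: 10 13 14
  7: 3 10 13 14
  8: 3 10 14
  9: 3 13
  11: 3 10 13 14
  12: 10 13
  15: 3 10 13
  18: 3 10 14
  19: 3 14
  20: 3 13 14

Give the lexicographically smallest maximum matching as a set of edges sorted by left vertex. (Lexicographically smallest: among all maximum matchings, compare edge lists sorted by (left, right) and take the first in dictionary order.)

|M| = 6 (so the lex-smallest maximum matching has 6 edges)
process left vertices in ascending order; for each, take the smallest-labelled available neighbour that still permits 6 edges overall, or leave it unmatched if none does
lex-smallest matching: {1-2, 4-0, 5-10, 7-3, 8-14, 9-13}

Lex-smallest maximum matching: {(1,2), (4,0), (5,10), (7,3), (8,14), (9,13)}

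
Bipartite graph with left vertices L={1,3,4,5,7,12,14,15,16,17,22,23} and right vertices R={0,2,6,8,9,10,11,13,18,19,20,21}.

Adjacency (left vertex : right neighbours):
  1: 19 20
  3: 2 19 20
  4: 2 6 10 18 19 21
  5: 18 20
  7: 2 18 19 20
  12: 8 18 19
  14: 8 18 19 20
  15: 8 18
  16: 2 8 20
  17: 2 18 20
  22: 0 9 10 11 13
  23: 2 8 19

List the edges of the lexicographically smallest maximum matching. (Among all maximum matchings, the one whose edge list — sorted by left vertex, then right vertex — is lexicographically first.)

|M| = 7 (so the lex-smallest maximum matching has 7 edges)
process left vertices in ascending order; for each, take the smallest-labelled available neighbour that still permits 7 edges overall, or leave it unmatched if none does
lex-smallest matching: {1-19, 3-2, 4-6, 5-18, 7-20, 12-8, 22-0}

Lex-smallest maximum matching: {(1,19), (3,2), (4,6), (5,18), (7,20), (12,8), (22,0)}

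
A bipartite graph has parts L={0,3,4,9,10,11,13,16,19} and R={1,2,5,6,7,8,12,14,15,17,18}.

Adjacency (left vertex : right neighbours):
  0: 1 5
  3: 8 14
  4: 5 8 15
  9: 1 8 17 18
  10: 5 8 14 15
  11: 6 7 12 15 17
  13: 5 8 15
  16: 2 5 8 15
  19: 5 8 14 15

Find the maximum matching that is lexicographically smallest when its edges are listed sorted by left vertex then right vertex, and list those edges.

Lex-smallest maximum matching: {(0,1), (3,8), (4,5), (9,17), (10,14), (11,6), (13,15), (16,2)}

|M| = 8 (so the lex-smallest maximum matching has 8 edges)
process left vertices in ascending order; for each, take the smallest-labelled available neighbour that still permits 8 edges overall, or leave it unmatched if none does
lex-smallest matching: {0-1, 3-8, 4-5, 9-17, 10-14, 11-6, 13-15, 16-2}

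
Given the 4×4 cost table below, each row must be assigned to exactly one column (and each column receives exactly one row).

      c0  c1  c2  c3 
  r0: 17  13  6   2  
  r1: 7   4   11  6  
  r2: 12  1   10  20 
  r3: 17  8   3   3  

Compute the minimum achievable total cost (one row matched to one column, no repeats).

optimal assignment: row0→col3 (cost 2), row1→col0 (cost 7), row2→col1 (cost 1), row3→col2 (cost 3)
total = 2 + 7 + 1 + 3 = 13

Minimum assignment cost: 13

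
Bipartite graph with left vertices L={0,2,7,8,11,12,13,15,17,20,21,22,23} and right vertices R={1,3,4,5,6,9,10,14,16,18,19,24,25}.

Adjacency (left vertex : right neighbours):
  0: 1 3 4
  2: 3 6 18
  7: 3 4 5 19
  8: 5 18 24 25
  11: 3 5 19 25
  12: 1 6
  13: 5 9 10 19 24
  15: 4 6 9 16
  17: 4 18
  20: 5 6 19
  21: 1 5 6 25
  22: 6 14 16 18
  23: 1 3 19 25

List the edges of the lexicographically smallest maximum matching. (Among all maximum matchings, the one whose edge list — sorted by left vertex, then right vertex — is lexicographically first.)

|M| = 12 (so the lex-smallest maximum matching has 12 edges)
process left vertices in ascending order; for each, take the smallest-labelled available neighbour that still permits 12 edges overall, or leave it unmatched if none does
lex-smallest matching: {0-1, 2-3, 7-4, 8-24, 11-5, 12-6, 13-9, 15-16, 17-18, 20-19, 21-25, 22-14}

Lex-smallest maximum matching: {(0,1), (2,3), (7,4), (8,24), (11,5), (12,6), (13,9), (15,16), (17,18), (20,19), (21,25), (22,14)}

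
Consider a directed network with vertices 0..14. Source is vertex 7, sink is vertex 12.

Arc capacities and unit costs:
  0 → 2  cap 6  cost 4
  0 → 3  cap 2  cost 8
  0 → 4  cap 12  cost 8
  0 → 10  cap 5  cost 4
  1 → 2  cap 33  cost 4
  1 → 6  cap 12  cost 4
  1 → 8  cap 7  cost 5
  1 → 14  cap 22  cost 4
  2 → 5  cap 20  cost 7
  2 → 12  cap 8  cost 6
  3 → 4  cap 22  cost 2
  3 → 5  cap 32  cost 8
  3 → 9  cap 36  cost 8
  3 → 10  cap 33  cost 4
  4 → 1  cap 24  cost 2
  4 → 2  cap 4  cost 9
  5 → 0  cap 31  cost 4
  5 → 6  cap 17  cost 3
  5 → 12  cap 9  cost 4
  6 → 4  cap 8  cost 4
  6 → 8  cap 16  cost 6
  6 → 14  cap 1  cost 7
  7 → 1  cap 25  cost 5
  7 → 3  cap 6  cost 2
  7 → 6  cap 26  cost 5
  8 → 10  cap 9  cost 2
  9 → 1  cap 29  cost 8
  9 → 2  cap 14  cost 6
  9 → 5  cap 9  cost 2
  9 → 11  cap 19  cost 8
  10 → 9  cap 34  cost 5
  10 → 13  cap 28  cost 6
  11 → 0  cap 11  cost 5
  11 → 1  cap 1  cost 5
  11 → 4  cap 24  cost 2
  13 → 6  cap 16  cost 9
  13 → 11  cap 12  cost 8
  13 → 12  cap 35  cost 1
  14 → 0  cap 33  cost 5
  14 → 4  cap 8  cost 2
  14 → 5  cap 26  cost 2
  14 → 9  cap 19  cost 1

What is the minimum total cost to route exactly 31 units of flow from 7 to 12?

Minimum cost for 31 units: 486

shortest-cost path #1: 7→3→10→13→12 push 6 @ unit cost 13 (adds 78)
shortest-cost path #2: 7→1→2→12 push 8 @ unit cost 15 (adds 120)
shortest-cost path #3: 7→1→14→5→12 push 9 @ unit cost 15 (adds 135)
shortest-cost path #4: 7→1→8→10→13→12 push 7 @ unit cost 19 (adds 133)
shortest-cost path #5: 7→6→8→10→13→12 push 1 @ unit cost 20 (adds 20)
total cost = 486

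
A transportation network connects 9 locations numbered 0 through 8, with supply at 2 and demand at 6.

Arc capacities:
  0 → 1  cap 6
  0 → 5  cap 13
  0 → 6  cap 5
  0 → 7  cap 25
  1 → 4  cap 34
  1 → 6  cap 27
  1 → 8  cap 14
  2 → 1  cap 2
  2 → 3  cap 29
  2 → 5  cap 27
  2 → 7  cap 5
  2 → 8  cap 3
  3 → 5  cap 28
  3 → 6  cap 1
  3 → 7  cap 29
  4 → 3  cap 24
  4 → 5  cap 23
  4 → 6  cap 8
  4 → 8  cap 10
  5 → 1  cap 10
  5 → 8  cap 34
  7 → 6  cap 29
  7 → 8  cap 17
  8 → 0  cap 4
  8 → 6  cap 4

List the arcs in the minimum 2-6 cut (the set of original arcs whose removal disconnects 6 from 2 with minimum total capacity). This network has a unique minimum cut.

Min-cut arcs: {(2,1), (3,6), (5,1), (7,6), (8,0), (8,6)} (total capacity 50)

augment #1: 2→1→6 push 2
augment #2: 2→3→6 push 1
augment #3: 2→7→6 push 5
augment #4: 2→8→6 push 3
augment #5: 2→3→7→6 push 24
augment #6: 2→5→1→6 push 10
augment #7: 2→5→8→6 push 1
augment #8: 2→5→8→0→6 push 4
max flow = 50; residual-reachable set from 2 gives S-side
cut edges (S→T): {(2,1), (3,6), (5,1), (7,6), (8,0), (8,6)} total cap 50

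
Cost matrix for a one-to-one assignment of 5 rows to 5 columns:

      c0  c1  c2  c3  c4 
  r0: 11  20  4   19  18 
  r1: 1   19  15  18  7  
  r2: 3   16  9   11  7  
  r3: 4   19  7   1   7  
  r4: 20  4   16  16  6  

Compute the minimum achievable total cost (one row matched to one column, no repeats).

Minimum assignment cost: 17

optimal assignment: row0→col2 (cost 4), row1→col0 (cost 1), row2→col4 (cost 7), row3→col3 (cost 1), row4→col1 (cost 4)
total = 4 + 1 + 7 + 1 + 4 = 17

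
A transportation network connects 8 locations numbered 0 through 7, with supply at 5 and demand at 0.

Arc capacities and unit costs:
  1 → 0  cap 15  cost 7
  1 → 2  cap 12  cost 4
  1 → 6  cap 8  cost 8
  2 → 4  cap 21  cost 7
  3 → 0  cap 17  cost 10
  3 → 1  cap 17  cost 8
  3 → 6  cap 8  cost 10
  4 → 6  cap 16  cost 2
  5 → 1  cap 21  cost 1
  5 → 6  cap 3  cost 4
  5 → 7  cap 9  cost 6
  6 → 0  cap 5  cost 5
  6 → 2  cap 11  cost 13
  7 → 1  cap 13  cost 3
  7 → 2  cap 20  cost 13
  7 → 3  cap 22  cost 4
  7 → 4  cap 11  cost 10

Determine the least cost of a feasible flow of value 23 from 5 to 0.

shortest-cost path #1: 5→1→0 push 15 @ unit cost 8 (adds 120)
shortest-cost path #2: 5→6→0 push 3 @ unit cost 9 (adds 27)
shortest-cost path #3: 5→1→6→0 push 2 @ unit cost 14 (adds 28)
shortest-cost path #4: 5→7→3→0 push 3 @ unit cost 20 (adds 60)
total cost = 235

Minimum cost for 23 units: 235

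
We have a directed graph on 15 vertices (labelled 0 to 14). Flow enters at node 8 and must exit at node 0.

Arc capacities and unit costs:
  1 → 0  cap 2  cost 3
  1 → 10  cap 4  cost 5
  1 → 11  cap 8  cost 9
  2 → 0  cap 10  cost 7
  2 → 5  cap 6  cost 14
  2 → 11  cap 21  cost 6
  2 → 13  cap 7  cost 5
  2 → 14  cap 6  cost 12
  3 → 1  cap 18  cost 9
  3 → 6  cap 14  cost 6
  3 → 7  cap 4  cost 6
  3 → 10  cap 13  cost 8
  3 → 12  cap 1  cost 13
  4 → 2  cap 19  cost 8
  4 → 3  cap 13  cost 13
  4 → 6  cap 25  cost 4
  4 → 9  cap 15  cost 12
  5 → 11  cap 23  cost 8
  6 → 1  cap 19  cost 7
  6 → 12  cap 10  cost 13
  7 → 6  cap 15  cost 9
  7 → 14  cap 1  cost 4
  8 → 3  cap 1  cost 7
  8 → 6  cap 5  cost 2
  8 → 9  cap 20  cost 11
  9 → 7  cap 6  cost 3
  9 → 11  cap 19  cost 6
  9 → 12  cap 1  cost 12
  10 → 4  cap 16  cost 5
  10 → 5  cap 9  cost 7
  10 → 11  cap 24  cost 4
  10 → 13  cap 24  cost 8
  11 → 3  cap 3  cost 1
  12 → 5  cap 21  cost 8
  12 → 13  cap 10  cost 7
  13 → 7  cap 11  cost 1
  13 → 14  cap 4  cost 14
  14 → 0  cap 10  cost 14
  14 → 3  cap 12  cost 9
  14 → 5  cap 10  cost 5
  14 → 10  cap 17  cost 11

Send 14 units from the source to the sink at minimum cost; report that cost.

shortest-cost path #1: 8→6→1→0 push 2 @ unit cost 12 (adds 24)
shortest-cost path #2: 8→3→7→14→0 push 1 @ unit cost 31 (adds 31)
shortest-cost path #3: 8→6→1→10→4→2→0 push 3 @ unit cost 34 (adds 102)
shortest-cost path #4: 8→9→7→3→10→4→2→0 push 1 @ unit cost 36 (adds 36)
shortest-cost path #5: 8→9→11→3→10→4→2→0 push 3 @ unit cost 46 (adds 138)
shortest-cost path #6: 8→9→7→6→1→10→4→2→0 push 1 @ unit cost 55 (adds 55)
shortest-cost path #7: 8→9→12→13→14→0 push 1 @ unit cost 58 (adds 58)
shortest-cost path #8: 8→9→7→6→12→13→14→0 push 2 @ unit cost 71 (adds 142)
total cost = 586

Minimum cost for 14 units: 586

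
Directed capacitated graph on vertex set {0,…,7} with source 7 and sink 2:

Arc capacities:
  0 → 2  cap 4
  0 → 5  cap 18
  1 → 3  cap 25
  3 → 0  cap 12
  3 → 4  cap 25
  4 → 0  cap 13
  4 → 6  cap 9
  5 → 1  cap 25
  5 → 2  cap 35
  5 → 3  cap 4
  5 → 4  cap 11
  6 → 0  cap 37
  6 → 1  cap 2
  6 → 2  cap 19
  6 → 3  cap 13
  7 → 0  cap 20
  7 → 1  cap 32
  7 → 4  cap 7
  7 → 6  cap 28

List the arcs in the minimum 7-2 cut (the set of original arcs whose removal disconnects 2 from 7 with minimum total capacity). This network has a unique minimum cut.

augment #1: 7→0→2 push 4
augment #2: 7→6→2 push 19
augment #3: 7→0→5→2 push 16
augment #4: 7→4→0→5→2 push 2
max flow = 41; residual-reachable set from 7 gives S-side
cut edges (S→T): {(0,2), (0,5), (6,2)} total cap 41

Min-cut arcs: {(0,2), (0,5), (6,2)} (total capacity 41)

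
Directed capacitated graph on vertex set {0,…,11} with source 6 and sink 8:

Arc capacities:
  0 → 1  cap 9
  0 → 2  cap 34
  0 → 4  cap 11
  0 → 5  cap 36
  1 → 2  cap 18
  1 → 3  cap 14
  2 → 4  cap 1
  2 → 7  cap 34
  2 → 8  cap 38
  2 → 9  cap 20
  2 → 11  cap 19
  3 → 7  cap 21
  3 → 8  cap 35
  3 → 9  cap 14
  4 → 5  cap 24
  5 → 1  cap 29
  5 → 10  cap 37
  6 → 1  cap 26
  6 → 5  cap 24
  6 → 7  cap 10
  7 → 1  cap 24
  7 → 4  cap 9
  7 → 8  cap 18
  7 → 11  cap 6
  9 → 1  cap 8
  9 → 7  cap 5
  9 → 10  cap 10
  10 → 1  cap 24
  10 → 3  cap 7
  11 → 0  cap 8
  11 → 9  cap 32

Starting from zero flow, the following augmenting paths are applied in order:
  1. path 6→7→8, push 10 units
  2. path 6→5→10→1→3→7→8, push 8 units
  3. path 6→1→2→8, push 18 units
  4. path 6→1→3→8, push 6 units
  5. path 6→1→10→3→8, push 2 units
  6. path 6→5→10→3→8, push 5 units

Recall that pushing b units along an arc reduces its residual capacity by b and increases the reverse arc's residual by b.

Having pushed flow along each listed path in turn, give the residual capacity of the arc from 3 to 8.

Residual capacity of (3,8): 22

after path 1 (6→7→8, push 10): res(3,8)=35
after path 2 (6→5→10→1→3→7→8, push 8): res(3,8)=35
after path 3 (6→1→2→8, push 18): res(3,8)=35
after path 4 (6→1→3→8, push 6): res(3,8)=29
after path 5 (6→1→10→3→8, push 2): res(3,8)=27
after path 6 (6→5→10→3→8, push 5): res(3,8)=22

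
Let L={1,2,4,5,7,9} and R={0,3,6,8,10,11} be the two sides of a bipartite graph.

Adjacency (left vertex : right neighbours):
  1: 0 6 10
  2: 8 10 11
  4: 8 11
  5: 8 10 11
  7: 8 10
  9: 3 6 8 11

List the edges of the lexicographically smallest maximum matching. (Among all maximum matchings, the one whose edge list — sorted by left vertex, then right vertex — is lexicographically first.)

|M| = 5 (so the lex-smallest maximum matching has 5 edges)
process left vertices in ascending order; for each, take the smallest-labelled available neighbour that still permits 5 edges overall, or leave it unmatched if none does
lex-smallest matching: {1-0, 2-8, 4-11, 5-10, 9-3}

Lex-smallest maximum matching: {(1,0), (2,8), (4,11), (5,10), (9,3)}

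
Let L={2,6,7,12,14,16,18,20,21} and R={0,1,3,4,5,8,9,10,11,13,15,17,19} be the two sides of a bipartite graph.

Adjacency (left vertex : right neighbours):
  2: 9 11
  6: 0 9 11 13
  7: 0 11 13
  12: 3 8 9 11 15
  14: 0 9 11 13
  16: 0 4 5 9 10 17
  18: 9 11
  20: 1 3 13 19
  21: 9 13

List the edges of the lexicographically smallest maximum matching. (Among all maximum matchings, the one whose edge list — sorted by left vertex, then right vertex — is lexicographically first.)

Lex-smallest maximum matching: {(2,9), (6,0), (7,11), (12,3), (14,13), (16,4), (20,1)}

|M| = 7 (so the lex-smallest maximum matching has 7 edges)
process left vertices in ascending order; for each, take the smallest-labelled available neighbour that still permits 7 edges overall, or leave it unmatched if none does
lex-smallest matching: {2-9, 6-0, 7-11, 12-3, 14-13, 16-4, 20-1}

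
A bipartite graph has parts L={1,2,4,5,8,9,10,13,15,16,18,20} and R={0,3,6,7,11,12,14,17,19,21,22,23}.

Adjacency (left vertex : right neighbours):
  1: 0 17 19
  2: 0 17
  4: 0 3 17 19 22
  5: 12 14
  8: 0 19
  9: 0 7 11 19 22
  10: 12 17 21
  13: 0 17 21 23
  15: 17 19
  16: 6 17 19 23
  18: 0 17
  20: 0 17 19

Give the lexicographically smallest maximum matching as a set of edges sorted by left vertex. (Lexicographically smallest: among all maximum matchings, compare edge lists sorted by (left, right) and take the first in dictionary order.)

Lex-smallest maximum matching: {(1,0), (2,17), (4,3), (5,12), (8,19), (9,7), (10,21), (13,23), (16,6)}

|M| = 9 (so the lex-smallest maximum matching has 9 edges)
process left vertices in ascending order; for each, take the smallest-labelled available neighbour that still permits 9 edges overall, or leave it unmatched if none does
lex-smallest matching: {1-0, 2-17, 4-3, 5-12, 8-19, 9-7, 10-21, 13-23, 16-6}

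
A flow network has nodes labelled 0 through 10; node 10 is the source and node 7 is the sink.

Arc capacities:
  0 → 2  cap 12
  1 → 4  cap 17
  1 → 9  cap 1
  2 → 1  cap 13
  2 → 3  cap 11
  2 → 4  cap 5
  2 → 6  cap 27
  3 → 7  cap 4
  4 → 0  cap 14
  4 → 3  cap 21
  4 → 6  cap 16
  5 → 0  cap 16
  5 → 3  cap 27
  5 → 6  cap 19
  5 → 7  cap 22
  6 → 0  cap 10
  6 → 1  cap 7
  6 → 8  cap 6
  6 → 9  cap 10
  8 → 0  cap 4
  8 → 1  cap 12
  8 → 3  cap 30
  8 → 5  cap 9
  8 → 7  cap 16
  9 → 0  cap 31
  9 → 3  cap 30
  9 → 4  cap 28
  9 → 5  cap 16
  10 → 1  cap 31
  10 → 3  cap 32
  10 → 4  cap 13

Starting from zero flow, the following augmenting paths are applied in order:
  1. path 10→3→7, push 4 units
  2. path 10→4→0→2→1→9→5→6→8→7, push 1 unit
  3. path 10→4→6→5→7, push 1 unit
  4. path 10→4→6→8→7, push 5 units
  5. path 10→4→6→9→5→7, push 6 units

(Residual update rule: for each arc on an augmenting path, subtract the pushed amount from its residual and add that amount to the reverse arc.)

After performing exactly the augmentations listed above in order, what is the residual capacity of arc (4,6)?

Residual capacity of (4,6): 4

after path 1 (10→3→7, push 4): res(4,6)=16
after path 2 (10→4→0→2→1→9→5→6→8→7, push 1): res(4,6)=16
after path 3 (10→4→6→5→7, push 1): res(4,6)=15
after path 4 (10→4→6→8→7, push 5): res(4,6)=10
after path 5 (10→4→6→9→5→7, push 6): res(4,6)=4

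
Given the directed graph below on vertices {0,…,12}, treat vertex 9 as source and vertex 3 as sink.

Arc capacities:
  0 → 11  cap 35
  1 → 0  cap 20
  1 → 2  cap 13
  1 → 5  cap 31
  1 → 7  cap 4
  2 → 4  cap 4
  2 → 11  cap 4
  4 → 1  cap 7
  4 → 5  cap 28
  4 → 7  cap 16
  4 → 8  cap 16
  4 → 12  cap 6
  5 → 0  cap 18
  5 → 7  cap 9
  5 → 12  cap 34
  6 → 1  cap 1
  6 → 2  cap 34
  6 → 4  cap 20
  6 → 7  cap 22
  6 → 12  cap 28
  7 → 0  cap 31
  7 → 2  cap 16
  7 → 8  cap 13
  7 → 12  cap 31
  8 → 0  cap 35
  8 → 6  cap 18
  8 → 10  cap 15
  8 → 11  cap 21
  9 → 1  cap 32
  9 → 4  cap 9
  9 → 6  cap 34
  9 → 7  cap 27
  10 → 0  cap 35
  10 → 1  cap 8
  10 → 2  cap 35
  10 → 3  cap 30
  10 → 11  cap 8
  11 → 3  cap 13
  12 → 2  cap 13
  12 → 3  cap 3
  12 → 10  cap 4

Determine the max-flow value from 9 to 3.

augment #1: 9→4→12→3 bottleneck 3, total now 3
augment #2: 9→1→0→11→3 bottleneck 13, total now 16
augment #3: 9→4→8→10→3 bottleneck 6, total now 22
augment #4: 9→6→12→10→3 bottleneck 4, total now 26
augment #5: 9→7→8→10→3 bottleneck 9, total now 35

Maximum flow value: 35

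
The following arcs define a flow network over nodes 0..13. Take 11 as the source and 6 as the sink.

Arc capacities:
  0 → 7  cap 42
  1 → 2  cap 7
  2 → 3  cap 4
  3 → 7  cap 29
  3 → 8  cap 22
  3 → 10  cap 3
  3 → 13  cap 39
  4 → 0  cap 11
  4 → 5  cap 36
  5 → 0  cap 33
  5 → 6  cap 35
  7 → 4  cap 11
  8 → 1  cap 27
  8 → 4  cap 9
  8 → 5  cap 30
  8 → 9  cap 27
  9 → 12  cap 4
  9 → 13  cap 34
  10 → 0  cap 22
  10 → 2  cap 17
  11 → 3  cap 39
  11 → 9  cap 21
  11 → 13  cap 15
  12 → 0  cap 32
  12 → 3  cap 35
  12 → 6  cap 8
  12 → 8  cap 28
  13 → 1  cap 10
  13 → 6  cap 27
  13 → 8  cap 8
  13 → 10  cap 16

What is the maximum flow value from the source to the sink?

Maximum flow value: 66

augment #1: 11→13→6 bottleneck 15, total now 15
augment #2: 11→3→13→6 bottleneck 12, total now 27
augment #3: 11→9→12→6 bottleneck 4, total now 31
augment #4: 11→3→8→5→6 bottleneck 22, total now 53
augment #5: 11→3→7→4→5→6 bottleneck 5, total now 58
augment #6: 11→9→13→8→5→6 bottleneck 8, total now 66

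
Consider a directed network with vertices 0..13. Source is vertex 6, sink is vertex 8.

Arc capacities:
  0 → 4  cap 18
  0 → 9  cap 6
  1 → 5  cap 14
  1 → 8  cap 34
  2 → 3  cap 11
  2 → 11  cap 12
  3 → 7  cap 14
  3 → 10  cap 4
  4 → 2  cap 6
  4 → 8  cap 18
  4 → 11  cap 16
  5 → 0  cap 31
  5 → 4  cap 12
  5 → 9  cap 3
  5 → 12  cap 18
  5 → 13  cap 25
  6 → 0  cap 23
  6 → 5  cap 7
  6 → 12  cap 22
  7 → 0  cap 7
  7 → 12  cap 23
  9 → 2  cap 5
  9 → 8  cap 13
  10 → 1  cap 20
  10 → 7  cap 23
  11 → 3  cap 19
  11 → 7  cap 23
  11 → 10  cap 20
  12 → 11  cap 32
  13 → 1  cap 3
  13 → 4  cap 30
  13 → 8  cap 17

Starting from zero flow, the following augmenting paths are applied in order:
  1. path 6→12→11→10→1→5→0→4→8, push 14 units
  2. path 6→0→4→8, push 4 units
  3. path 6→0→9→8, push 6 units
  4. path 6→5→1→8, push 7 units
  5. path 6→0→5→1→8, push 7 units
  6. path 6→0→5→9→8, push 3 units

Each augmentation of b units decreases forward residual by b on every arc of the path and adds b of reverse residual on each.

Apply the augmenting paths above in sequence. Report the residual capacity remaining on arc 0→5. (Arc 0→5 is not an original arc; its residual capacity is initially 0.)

Residual capacity of (0,5): 4

after path 1 (6→12→11→10→1→5→0→4→8, push 14): res(0,5)=14
after path 2 (6→0→4→8, push 4): res(0,5)=14
after path 3 (6→0→9→8, push 6): res(0,5)=14
after path 4 (6→5→1→8, push 7): res(0,5)=14
after path 5 (6→0→5→1→8, push 7): res(0,5)=7
after path 6 (6→0→5→9→8, push 3): res(0,5)=4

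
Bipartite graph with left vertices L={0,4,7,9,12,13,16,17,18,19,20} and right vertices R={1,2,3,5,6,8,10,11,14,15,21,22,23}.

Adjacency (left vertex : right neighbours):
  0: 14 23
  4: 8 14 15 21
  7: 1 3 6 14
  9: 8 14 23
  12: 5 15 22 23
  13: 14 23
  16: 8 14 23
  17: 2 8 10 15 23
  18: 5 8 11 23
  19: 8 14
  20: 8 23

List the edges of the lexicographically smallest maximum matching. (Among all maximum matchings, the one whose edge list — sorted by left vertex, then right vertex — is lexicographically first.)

Lex-smallest maximum matching: {(0,14), (4,15), (7,1), (9,8), (12,5), (13,23), (17,2), (18,11)}

|M| = 8 (so the lex-smallest maximum matching has 8 edges)
process left vertices in ascending order; for each, take the smallest-labelled available neighbour that still permits 8 edges overall, or leave it unmatched if none does
lex-smallest matching: {0-14, 4-15, 7-1, 9-8, 12-5, 13-23, 17-2, 18-11}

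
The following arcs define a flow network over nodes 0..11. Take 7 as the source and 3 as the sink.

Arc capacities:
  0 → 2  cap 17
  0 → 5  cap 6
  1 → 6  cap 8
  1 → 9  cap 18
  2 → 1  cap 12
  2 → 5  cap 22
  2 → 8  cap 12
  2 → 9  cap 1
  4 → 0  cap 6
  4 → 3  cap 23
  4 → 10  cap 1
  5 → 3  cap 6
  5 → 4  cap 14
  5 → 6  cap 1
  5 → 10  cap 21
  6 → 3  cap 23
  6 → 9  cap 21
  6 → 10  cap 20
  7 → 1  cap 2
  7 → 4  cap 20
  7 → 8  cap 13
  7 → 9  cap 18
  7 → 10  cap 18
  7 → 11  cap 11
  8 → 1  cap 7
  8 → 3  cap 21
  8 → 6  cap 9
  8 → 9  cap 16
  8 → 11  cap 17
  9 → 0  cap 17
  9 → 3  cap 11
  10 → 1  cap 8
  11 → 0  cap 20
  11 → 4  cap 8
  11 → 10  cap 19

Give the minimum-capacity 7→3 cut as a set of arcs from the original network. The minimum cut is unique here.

augment #1: 7→4→3 push 20
augment #2: 7→8→3 push 13
augment #3: 7→9→3 push 11
augment #4: 7→1→6→3 push 2
augment #5: 7→11→4→3 push 3
augment #6: 7→9→0→5→3 push 6
augment #7: 7→10→1→6→3 push 6
augment #8: 7→9→0→2→8→3 push 1
augment #9: 7→11→0→2→8→3 push 7
augment #10: 7→11→0→2→5→6→3 push 1
augment #11: 7→10→1→9→0→2→8→6→3 push 2
max flow = 72; residual-reachable set from 7 gives S-side
cut edges (S→T): {(7,1), (7,4), (7,8), (7,9), (7,11), (10,1)} total cap 72

Min-cut arcs: {(7,1), (7,4), (7,8), (7,9), (7,11), (10,1)} (total capacity 72)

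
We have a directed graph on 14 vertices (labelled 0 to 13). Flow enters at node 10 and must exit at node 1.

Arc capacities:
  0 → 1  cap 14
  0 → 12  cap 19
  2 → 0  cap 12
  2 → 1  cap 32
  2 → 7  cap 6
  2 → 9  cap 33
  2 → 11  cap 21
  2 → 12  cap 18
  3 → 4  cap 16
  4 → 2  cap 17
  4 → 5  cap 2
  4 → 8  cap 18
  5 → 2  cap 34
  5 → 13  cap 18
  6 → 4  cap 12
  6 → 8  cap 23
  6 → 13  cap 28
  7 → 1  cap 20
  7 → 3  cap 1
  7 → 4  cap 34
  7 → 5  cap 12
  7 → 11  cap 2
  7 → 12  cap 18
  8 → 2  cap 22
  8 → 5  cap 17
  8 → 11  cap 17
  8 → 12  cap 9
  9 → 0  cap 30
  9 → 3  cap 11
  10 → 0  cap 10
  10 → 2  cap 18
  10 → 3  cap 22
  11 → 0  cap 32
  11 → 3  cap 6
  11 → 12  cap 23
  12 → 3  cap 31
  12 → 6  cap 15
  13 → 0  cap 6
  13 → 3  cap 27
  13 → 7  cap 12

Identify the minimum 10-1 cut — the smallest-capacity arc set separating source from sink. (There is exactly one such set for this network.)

augment #1: 10→0→1 push 10
augment #2: 10→2→1 push 18
augment #3: 10→3→4→2→1 push 14
augment #4: 10→3→4→2→0→1 push 2
max flow = 44; residual-reachable set from 10 gives S-side
cut edges (S→T): {(3,4), (10,0), (10,2)} total cap 44

Min-cut arcs: {(3,4), (10,0), (10,2)} (total capacity 44)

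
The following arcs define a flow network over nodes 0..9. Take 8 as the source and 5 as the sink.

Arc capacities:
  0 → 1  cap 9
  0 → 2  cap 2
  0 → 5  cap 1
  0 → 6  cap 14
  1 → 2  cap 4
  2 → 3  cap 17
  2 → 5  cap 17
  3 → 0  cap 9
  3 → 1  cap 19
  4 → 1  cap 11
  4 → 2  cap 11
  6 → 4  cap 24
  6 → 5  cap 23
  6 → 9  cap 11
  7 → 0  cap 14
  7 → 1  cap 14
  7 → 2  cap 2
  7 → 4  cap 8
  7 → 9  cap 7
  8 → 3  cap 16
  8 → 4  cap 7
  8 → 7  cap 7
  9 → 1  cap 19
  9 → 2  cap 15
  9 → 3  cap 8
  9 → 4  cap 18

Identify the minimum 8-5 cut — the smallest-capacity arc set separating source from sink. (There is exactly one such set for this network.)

augment #1: 8→3→0→5 push 1
augment #2: 8→4→2→5 push 7
augment #3: 8→7→2→5 push 2
augment #4: 8→3→0→2→5 push 2
augment #5: 8→3→0→6→5 push 6
augment #6: 8→3→1→2→5 push 4
augment #7: 8→7→0→6→5 push 5
max flow = 27; residual-reachable set from 8 gives S-side
cut edges (S→T): {(1,2), (3,0), (8,4), (8,7)} total cap 27

Min-cut arcs: {(1,2), (3,0), (8,4), (8,7)} (total capacity 27)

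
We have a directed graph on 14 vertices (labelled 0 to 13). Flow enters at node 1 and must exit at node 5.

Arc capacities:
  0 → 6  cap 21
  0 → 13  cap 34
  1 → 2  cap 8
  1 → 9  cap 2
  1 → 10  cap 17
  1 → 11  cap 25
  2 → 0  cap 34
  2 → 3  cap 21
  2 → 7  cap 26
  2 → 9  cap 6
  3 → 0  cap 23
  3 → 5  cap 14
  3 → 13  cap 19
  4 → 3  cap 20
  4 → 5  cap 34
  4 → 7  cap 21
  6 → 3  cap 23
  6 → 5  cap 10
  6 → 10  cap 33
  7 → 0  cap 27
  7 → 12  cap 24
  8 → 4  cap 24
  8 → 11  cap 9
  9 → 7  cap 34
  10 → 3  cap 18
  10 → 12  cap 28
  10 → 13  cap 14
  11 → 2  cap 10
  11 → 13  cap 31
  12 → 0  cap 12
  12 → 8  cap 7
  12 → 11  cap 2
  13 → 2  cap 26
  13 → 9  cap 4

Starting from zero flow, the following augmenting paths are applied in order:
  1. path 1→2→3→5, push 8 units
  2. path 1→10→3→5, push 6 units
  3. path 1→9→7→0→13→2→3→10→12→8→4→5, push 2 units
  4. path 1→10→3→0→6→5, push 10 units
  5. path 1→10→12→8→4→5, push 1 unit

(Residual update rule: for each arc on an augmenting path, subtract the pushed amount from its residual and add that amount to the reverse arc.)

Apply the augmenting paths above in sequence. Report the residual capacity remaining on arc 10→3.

Residual capacity of (10,3): 4

after path 1 (1→2→3→5, push 8): res(10,3)=18
after path 2 (1→10→3→5, push 6): res(10,3)=12
after path 3 (1→9→7→0→13→2→3→10→12→8→4→5, push 2): res(10,3)=14
after path 4 (1→10→3→0→6→5, push 10): res(10,3)=4
after path 5 (1→10→12→8→4→5, push 1): res(10,3)=4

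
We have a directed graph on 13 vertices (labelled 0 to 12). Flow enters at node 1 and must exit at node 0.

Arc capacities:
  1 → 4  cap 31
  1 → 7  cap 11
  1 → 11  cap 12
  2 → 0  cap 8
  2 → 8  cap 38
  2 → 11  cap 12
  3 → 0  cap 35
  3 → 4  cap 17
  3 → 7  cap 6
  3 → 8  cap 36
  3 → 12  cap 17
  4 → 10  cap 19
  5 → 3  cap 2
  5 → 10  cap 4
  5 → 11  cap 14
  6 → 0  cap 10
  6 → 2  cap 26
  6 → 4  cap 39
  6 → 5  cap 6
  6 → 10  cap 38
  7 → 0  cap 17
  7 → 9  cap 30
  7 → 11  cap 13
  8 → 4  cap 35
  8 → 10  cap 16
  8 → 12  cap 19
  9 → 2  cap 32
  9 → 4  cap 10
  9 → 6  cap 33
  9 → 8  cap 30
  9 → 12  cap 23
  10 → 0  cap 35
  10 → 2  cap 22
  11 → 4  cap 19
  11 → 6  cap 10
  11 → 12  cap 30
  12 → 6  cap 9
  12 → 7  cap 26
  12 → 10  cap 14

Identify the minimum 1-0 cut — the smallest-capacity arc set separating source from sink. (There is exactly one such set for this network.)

Min-cut arcs: {(1,7), (1,11), (4,10)} (total capacity 42)

augment #1: 1→7→0 push 11
augment #2: 1→4→10→0 push 19
augment #3: 1→11→6→0 push 10
augment #4: 1→11→12→7→0 push 2
max flow = 42; residual-reachable set from 1 gives S-side
cut edges (S→T): {(1,7), (1,11), (4,10)} total cap 42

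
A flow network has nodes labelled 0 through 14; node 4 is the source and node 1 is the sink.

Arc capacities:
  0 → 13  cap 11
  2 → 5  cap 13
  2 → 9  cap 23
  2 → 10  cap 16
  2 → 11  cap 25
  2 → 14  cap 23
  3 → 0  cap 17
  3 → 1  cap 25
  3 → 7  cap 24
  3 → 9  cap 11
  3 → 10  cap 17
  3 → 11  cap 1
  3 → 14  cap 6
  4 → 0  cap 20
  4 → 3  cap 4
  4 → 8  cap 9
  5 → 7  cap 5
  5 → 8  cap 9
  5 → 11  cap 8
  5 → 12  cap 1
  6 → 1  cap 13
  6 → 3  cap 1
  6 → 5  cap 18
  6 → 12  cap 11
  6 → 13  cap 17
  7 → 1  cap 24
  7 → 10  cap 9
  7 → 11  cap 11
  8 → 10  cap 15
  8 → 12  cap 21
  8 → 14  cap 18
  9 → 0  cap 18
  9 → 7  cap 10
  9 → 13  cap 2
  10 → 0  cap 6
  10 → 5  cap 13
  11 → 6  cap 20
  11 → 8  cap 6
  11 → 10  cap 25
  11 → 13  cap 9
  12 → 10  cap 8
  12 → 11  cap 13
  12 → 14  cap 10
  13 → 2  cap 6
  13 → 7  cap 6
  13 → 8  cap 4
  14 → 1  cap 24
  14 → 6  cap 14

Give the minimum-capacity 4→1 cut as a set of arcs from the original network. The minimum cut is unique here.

Min-cut arcs: {(0,13), (4,3), (4,8)} (total capacity 24)

augment #1: 4→3→1 push 4
augment #2: 4→8→14→1 push 9
augment #3: 4→0→13→7→1 push 6
augment #4: 4→0→13→2→14→1 push 5
max flow = 24; residual-reachable set from 4 gives S-side
cut edges (S→T): {(0,13), (4,3), (4,8)} total cap 24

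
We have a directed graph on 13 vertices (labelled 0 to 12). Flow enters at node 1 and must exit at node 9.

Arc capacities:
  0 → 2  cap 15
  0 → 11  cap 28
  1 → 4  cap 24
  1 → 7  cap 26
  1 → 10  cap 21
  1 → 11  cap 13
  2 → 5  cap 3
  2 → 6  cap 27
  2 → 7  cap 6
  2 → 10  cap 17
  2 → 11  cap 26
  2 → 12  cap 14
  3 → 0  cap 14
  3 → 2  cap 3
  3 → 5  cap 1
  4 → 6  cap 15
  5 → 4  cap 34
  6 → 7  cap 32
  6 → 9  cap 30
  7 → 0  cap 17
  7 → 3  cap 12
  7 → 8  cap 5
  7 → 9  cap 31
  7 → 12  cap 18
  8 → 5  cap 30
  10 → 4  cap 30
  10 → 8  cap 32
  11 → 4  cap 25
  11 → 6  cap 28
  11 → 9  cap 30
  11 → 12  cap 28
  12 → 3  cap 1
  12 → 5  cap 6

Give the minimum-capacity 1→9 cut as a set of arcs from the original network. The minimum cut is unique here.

Min-cut arcs: {(1,7), (1,11), (4,6)} (total capacity 54)

augment #1: 1→7→9 push 26
augment #2: 1→11→9 push 13
augment #3: 1→4→6→9 push 15
max flow = 54; residual-reachable set from 1 gives S-side
cut edges (S→T): {(1,7), (1,11), (4,6)} total cap 54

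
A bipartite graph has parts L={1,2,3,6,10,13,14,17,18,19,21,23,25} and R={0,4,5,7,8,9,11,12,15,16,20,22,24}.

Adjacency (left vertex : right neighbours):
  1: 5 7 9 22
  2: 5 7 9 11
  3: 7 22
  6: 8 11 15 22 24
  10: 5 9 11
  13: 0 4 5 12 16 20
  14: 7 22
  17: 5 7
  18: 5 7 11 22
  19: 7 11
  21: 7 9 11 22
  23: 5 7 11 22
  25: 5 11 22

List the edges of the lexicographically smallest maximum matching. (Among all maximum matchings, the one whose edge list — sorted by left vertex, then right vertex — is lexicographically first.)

|M| = 7 (so the lex-smallest maximum matching has 7 edges)
process left vertices in ascending order; for each, take the smallest-labelled available neighbour that still permits 7 edges overall, or leave it unmatched if none does
lex-smallest matching: {1-5, 2-7, 3-22, 6-8, 10-9, 13-0, 18-11}

Lex-smallest maximum matching: {(1,5), (2,7), (3,22), (6,8), (10,9), (13,0), (18,11)}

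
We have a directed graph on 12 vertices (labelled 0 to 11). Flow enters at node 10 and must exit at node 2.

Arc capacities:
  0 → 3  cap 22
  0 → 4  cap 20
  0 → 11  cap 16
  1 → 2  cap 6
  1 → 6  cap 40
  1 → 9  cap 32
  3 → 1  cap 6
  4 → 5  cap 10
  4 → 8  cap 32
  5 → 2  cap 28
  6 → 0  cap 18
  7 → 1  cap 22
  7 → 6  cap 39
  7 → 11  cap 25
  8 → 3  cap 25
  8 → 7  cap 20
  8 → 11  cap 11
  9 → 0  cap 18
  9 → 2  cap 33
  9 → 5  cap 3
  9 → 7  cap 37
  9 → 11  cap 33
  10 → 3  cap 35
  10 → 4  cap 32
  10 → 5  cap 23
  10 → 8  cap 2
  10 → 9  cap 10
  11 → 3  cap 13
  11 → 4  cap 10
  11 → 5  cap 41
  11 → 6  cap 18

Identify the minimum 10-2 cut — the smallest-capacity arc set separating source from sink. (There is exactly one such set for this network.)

Min-cut arcs: {(3,1), (5,2), (8,7), (10,9)} (total capacity 64)

augment #1: 10→5→2 push 23
augment #2: 10→9→2 push 10
augment #3: 10→3→1→2 push 6
augment #4: 10→4→5→2 push 5
augment #5: 10→8→7→1→9→2 push 2
augment #6: 10→4→8→7→1→9→2 push 18
max flow = 64; residual-reachable set from 10 gives S-side
cut edges (S→T): {(3,1), (5,2), (8,7), (10,9)} total cap 64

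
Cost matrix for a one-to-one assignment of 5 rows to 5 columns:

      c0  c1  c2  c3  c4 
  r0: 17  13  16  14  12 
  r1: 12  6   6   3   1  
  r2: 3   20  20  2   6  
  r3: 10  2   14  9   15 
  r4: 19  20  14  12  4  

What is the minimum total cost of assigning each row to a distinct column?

Minimum assignment cost: 28

optimal assignment: row0→col2 (cost 16), row1→col3 (cost 3), row2→col0 (cost 3), row3→col1 (cost 2), row4→col4 (cost 4)
total = 16 + 3 + 3 + 2 + 4 = 28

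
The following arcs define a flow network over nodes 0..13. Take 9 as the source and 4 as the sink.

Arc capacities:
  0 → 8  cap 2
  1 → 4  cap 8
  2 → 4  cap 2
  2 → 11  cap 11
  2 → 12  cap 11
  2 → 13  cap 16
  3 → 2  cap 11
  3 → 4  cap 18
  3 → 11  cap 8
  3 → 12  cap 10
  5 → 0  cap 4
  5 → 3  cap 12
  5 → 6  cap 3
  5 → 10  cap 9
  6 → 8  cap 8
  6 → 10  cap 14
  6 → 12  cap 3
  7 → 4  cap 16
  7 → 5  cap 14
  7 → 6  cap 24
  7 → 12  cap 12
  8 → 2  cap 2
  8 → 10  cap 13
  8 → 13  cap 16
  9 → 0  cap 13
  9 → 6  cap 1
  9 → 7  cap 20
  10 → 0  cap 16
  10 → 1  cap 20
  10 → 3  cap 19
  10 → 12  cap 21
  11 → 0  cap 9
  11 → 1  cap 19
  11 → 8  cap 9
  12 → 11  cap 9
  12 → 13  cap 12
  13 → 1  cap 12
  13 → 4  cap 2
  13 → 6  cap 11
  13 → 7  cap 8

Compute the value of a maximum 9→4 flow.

augment #1: 9→7→4 bottleneck 16, total now 16
augment #2: 9→0→8→2→4 bottleneck 2, total now 18
augment #3: 9→6→8→13→4 bottleneck 1, total now 19
augment #4: 9→7→5→3→4 bottleneck 4, total now 23

Maximum flow value: 23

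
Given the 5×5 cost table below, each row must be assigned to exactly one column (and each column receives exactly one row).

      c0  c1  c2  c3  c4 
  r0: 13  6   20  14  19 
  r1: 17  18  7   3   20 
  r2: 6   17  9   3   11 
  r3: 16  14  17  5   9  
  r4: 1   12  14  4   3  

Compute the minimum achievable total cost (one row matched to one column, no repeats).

Minimum assignment cost: 26

optimal assignment: row0→col1 (cost 6), row1→col2 (cost 7), row2→col3 (cost 3), row3→col4 (cost 9), row4→col0 (cost 1)
total = 6 + 7 + 3 + 9 + 1 = 26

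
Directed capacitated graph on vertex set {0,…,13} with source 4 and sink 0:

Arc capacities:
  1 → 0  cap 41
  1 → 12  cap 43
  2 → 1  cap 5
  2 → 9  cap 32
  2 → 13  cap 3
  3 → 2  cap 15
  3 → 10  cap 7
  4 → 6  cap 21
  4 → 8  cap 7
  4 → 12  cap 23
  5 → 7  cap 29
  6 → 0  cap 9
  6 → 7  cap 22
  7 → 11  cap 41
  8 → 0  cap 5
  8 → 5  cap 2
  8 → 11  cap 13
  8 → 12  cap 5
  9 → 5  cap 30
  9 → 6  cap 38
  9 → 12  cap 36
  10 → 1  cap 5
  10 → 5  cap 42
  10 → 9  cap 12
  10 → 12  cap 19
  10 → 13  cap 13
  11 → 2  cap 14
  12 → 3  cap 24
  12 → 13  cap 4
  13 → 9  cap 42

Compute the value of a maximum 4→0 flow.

Maximum flow value: 24

augment #1: 4→6→0 bottleneck 9, total now 9
augment #2: 4→8→0 bottleneck 5, total now 14
augment #3: 4→8→11→2→1→0 bottleneck 2, total now 16
augment #4: 4→12→3→2→1→0 bottleneck 3, total now 19
augment #5: 4→12→3→10→1→0 bottleneck 5, total now 24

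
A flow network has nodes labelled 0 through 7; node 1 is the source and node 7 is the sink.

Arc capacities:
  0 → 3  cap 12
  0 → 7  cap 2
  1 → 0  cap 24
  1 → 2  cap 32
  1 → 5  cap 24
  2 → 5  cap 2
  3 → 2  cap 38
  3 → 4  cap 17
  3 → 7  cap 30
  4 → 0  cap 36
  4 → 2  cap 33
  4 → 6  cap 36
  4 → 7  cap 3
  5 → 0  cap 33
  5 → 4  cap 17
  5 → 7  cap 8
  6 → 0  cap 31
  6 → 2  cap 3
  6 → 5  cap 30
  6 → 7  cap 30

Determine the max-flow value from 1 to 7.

augment #1: 1→0→7 bottleneck 2, total now 2
augment #2: 1→5→7 bottleneck 8, total now 10
augment #3: 1→0→3→7 bottleneck 12, total now 22
augment #4: 1→5→4→7 bottleneck 3, total now 25
augment #5: 1→5→4→6→7 bottleneck 13, total now 38
augment #6: 1→2→5→4→6→7 bottleneck 1, total now 39

Maximum flow value: 39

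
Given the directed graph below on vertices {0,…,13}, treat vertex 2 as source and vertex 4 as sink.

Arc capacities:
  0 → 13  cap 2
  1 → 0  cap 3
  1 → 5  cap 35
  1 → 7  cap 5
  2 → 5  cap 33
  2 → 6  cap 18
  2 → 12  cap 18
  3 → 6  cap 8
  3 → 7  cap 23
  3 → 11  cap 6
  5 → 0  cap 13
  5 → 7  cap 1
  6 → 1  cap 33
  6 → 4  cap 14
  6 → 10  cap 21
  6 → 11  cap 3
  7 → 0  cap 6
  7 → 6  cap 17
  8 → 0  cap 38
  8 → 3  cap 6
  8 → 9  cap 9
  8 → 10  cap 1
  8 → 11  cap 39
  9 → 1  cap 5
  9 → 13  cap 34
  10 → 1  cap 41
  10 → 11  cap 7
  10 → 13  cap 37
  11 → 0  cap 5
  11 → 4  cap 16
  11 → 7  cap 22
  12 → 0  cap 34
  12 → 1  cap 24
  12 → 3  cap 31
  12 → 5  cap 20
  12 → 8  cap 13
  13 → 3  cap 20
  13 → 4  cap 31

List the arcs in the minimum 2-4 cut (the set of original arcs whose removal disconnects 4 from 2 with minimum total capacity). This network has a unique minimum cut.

augment #1: 2→6→4 push 14
augment #2: 2→6→11→4 push 3
augment #3: 2→5→0→13→4 push 2
augment #4: 2→6→10→11→4 push 1
augment #5: 2→12→3→11→4 push 6
augment #6: 2→12→8→11→4 push 6
augment #7: 2→12→8→9→13→4 push 6
augment #8: 2→5→7→6→10→13→4 push 1
max flow = 39; residual-reachable set from 2 gives S-side
cut edges (S→T): {(0,13), (2,6), (2,12), (5,7)} total cap 39

Min-cut arcs: {(0,13), (2,6), (2,12), (5,7)} (total capacity 39)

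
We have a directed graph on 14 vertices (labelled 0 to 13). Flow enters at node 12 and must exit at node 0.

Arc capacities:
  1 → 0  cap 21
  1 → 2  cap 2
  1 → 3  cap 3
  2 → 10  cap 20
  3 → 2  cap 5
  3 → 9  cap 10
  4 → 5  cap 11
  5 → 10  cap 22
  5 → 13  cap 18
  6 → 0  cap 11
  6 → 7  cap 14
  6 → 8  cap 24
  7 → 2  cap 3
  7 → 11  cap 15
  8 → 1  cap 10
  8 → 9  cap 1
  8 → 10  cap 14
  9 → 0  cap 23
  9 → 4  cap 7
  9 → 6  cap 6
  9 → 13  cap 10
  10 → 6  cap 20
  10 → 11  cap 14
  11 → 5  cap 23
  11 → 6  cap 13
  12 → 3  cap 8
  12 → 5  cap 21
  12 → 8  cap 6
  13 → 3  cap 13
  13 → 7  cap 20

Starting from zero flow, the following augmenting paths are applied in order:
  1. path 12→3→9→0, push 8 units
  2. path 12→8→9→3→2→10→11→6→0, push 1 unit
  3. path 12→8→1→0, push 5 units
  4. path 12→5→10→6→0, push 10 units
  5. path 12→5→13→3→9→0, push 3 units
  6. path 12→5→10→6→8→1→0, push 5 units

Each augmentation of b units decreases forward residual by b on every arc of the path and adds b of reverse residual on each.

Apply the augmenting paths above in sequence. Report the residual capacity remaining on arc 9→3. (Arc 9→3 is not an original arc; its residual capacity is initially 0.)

Residual capacity of (9,3): 10

after path 1 (12→3→9→0, push 8): res(9,3)=8
after path 2 (12→8→9→3→2→10→11→6→0, push 1): res(9,3)=7
after path 3 (12→8→1→0, push 5): res(9,3)=7
after path 4 (12→5→10→6→0, push 10): res(9,3)=7
after path 5 (12→5→13→3→9→0, push 3): res(9,3)=10
after path 6 (12→5→10→6→8→1→0, push 5): res(9,3)=10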